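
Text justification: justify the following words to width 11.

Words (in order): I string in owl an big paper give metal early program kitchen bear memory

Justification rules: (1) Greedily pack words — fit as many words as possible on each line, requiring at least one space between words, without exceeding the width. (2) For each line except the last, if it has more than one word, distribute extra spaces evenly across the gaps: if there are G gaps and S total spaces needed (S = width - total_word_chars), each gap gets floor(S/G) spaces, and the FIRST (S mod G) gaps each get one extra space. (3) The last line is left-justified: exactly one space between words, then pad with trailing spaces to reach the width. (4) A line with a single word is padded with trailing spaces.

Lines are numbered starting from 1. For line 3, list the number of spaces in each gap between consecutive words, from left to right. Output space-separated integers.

Line 1: ['I', 'string', 'in'] (min_width=11, slack=0)
Line 2: ['owl', 'an', 'big'] (min_width=10, slack=1)
Line 3: ['paper', 'give'] (min_width=10, slack=1)
Line 4: ['metal', 'early'] (min_width=11, slack=0)
Line 5: ['program'] (min_width=7, slack=4)
Line 6: ['kitchen'] (min_width=7, slack=4)
Line 7: ['bear', 'memory'] (min_width=11, slack=0)

Answer: 2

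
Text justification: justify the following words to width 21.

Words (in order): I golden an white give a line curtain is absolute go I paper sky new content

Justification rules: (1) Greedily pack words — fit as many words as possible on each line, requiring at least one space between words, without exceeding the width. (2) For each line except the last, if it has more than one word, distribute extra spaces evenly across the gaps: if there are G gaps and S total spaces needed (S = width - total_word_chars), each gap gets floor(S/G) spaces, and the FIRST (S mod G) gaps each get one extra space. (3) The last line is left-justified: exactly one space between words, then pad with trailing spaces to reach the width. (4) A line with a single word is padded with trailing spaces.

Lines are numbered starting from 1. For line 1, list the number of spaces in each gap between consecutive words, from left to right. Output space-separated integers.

Line 1: ['I', 'golden', 'an', 'white'] (min_width=17, slack=4)
Line 2: ['give', 'a', 'line', 'curtain'] (min_width=19, slack=2)
Line 3: ['is', 'absolute', 'go', 'I'] (min_width=16, slack=5)
Line 4: ['paper', 'sky', 'new', 'content'] (min_width=21, slack=0)

Answer: 3 2 2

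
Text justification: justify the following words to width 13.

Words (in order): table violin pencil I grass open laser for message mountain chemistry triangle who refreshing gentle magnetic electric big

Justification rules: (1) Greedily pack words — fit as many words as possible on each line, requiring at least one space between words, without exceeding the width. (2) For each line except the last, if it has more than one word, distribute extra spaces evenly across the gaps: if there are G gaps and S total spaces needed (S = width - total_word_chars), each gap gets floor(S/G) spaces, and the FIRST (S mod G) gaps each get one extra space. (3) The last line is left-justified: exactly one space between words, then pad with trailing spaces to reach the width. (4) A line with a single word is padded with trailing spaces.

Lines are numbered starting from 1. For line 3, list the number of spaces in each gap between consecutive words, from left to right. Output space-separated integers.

Answer: 4

Derivation:
Line 1: ['table', 'violin'] (min_width=12, slack=1)
Line 2: ['pencil', 'I'] (min_width=8, slack=5)
Line 3: ['grass', 'open'] (min_width=10, slack=3)
Line 4: ['laser', 'for'] (min_width=9, slack=4)
Line 5: ['message'] (min_width=7, slack=6)
Line 6: ['mountain'] (min_width=8, slack=5)
Line 7: ['chemistry'] (min_width=9, slack=4)
Line 8: ['triangle', 'who'] (min_width=12, slack=1)
Line 9: ['refreshing'] (min_width=10, slack=3)
Line 10: ['gentle'] (min_width=6, slack=7)
Line 11: ['magnetic'] (min_width=8, slack=5)
Line 12: ['electric', 'big'] (min_width=12, slack=1)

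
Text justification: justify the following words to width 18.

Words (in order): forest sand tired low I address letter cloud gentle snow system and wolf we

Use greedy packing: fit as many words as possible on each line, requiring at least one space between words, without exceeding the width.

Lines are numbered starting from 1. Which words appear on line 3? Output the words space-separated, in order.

Line 1: ['forest', 'sand', 'tired'] (min_width=17, slack=1)
Line 2: ['low', 'I', 'address'] (min_width=13, slack=5)
Line 3: ['letter', 'cloud'] (min_width=12, slack=6)
Line 4: ['gentle', 'snow', 'system'] (min_width=18, slack=0)
Line 5: ['and', 'wolf', 'we'] (min_width=11, slack=7)

Answer: letter cloud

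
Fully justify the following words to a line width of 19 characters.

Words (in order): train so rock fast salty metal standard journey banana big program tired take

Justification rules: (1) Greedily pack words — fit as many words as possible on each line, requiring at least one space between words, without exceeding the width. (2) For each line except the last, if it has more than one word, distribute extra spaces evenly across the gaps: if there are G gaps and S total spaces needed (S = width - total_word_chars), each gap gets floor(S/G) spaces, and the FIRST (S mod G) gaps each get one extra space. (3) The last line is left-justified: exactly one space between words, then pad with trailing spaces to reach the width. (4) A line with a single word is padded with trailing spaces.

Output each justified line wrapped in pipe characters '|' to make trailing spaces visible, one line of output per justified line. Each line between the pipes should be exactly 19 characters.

Line 1: ['train', 'so', 'rock', 'fast'] (min_width=18, slack=1)
Line 2: ['salty', 'metal'] (min_width=11, slack=8)
Line 3: ['standard', 'journey'] (min_width=16, slack=3)
Line 4: ['banana', 'big', 'program'] (min_width=18, slack=1)
Line 5: ['tired', 'take'] (min_width=10, slack=9)

Answer: |train  so rock fast|
|salty         metal|
|standard    journey|
|banana  big program|
|tired take         |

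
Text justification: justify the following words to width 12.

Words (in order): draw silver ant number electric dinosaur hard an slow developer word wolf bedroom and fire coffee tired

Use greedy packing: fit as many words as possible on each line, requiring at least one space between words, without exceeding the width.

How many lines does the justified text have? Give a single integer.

Line 1: ['draw', 'silver'] (min_width=11, slack=1)
Line 2: ['ant', 'number'] (min_width=10, slack=2)
Line 3: ['electric'] (min_width=8, slack=4)
Line 4: ['dinosaur'] (min_width=8, slack=4)
Line 5: ['hard', 'an', 'slow'] (min_width=12, slack=0)
Line 6: ['developer'] (min_width=9, slack=3)
Line 7: ['word', 'wolf'] (min_width=9, slack=3)
Line 8: ['bedroom', 'and'] (min_width=11, slack=1)
Line 9: ['fire', 'coffee'] (min_width=11, slack=1)
Line 10: ['tired'] (min_width=5, slack=7)
Total lines: 10

Answer: 10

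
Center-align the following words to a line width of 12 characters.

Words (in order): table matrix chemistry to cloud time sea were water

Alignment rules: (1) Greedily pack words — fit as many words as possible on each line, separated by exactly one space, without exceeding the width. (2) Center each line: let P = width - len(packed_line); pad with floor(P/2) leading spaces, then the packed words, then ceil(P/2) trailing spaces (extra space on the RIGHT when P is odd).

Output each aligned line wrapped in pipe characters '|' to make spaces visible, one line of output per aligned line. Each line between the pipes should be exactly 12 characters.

Line 1: ['table', 'matrix'] (min_width=12, slack=0)
Line 2: ['chemistry', 'to'] (min_width=12, slack=0)
Line 3: ['cloud', 'time'] (min_width=10, slack=2)
Line 4: ['sea', 'were'] (min_width=8, slack=4)
Line 5: ['water'] (min_width=5, slack=7)

Answer: |table matrix|
|chemistry to|
| cloud time |
|  sea were  |
|   water    |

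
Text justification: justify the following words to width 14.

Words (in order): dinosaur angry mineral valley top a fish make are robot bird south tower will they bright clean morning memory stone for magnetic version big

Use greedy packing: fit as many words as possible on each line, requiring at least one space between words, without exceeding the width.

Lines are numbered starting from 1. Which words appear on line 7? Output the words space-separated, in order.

Answer: they bright

Derivation:
Line 1: ['dinosaur', 'angry'] (min_width=14, slack=0)
Line 2: ['mineral', 'valley'] (min_width=14, slack=0)
Line 3: ['top', 'a', 'fish'] (min_width=10, slack=4)
Line 4: ['make', 'are', 'robot'] (min_width=14, slack=0)
Line 5: ['bird', 'south'] (min_width=10, slack=4)
Line 6: ['tower', 'will'] (min_width=10, slack=4)
Line 7: ['they', 'bright'] (min_width=11, slack=3)
Line 8: ['clean', 'morning'] (min_width=13, slack=1)
Line 9: ['memory', 'stone'] (min_width=12, slack=2)
Line 10: ['for', 'magnetic'] (min_width=12, slack=2)
Line 11: ['version', 'big'] (min_width=11, slack=3)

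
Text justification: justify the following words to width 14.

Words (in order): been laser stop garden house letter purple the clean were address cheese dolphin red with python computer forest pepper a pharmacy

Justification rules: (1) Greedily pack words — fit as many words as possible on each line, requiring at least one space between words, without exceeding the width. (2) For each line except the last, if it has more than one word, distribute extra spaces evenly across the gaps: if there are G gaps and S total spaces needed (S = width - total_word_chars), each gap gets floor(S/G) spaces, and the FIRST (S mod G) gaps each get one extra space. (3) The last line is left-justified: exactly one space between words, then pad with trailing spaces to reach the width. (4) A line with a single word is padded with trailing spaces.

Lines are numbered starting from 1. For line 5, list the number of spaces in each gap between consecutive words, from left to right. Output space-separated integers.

Line 1: ['been', 'laser'] (min_width=10, slack=4)
Line 2: ['stop', 'garden'] (min_width=11, slack=3)
Line 3: ['house', 'letter'] (min_width=12, slack=2)
Line 4: ['purple', 'the'] (min_width=10, slack=4)
Line 5: ['clean', 'were'] (min_width=10, slack=4)
Line 6: ['address', 'cheese'] (min_width=14, slack=0)
Line 7: ['dolphin', 'red'] (min_width=11, slack=3)
Line 8: ['with', 'python'] (min_width=11, slack=3)
Line 9: ['computer'] (min_width=8, slack=6)
Line 10: ['forest', 'pepper'] (min_width=13, slack=1)
Line 11: ['a', 'pharmacy'] (min_width=10, slack=4)

Answer: 5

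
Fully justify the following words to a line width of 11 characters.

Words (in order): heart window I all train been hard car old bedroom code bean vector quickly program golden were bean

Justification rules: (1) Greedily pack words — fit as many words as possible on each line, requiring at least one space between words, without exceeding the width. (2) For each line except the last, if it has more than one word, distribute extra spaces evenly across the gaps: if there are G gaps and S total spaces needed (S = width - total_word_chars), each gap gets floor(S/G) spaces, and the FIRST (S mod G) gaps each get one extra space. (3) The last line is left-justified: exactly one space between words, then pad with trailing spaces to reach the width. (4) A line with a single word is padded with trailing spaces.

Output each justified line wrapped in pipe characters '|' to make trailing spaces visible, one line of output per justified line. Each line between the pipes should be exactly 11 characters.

Line 1: ['heart'] (min_width=5, slack=6)
Line 2: ['window', 'I'] (min_width=8, slack=3)
Line 3: ['all', 'train'] (min_width=9, slack=2)
Line 4: ['been', 'hard'] (min_width=9, slack=2)
Line 5: ['car', 'old'] (min_width=7, slack=4)
Line 6: ['bedroom'] (min_width=7, slack=4)
Line 7: ['code', 'bean'] (min_width=9, slack=2)
Line 8: ['vector'] (min_width=6, slack=5)
Line 9: ['quickly'] (min_width=7, slack=4)
Line 10: ['program'] (min_width=7, slack=4)
Line 11: ['golden', 'were'] (min_width=11, slack=0)
Line 12: ['bean'] (min_width=4, slack=7)

Answer: |heart      |
|window    I|
|all   train|
|been   hard|
|car     old|
|bedroom    |
|code   bean|
|vector     |
|quickly    |
|program    |
|golden were|
|bean       |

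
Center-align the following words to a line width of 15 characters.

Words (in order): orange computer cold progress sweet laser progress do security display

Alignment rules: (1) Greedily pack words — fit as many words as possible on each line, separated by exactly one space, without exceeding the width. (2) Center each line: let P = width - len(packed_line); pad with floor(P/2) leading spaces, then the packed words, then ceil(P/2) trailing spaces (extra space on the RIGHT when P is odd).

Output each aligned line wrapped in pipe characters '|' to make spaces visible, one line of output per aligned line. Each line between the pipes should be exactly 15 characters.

Answer: |orange computer|
| cold progress |
|  sweet laser  |
|  progress do  |
|   security    |
|    display    |

Derivation:
Line 1: ['orange', 'computer'] (min_width=15, slack=0)
Line 2: ['cold', 'progress'] (min_width=13, slack=2)
Line 3: ['sweet', 'laser'] (min_width=11, slack=4)
Line 4: ['progress', 'do'] (min_width=11, slack=4)
Line 5: ['security'] (min_width=8, slack=7)
Line 6: ['display'] (min_width=7, slack=8)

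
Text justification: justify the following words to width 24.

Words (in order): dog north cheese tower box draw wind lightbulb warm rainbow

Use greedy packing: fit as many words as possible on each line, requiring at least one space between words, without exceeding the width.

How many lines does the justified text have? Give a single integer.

Answer: 3

Derivation:
Line 1: ['dog', 'north', 'cheese', 'tower'] (min_width=22, slack=2)
Line 2: ['box', 'draw', 'wind', 'lightbulb'] (min_width=23, slack=1)
Line 3: ['warm', 'rainbow'] (min_width=12, slack=12)
Total lines: 3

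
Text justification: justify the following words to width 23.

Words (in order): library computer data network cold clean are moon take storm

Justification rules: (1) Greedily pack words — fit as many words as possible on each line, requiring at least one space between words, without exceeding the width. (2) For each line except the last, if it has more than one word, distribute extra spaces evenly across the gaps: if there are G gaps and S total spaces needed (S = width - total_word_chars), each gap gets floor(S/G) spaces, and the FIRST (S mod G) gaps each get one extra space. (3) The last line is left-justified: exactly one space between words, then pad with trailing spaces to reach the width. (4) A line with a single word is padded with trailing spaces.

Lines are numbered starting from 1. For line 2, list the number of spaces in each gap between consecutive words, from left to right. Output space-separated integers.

Line 1: ['library', 'computer', 'data'] (min_width=21, slack=2)
Line 2: ['network', 'cold', 'clean', 'are'] (min_width=22, slack=1)
Line 3: ['moon', 'take', 'storm'] (min_width=15, slack=8)

Answer: 2 1 1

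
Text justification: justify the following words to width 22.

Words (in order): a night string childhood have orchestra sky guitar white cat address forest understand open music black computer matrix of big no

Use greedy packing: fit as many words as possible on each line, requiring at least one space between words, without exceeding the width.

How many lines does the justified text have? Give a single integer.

Answer: 7

Derivation:
Line 1: ['a', 'night', 'string'] (min_width=14, slack=8)
Line 2: ['childhood', 'have'] (min_width=14, slack=8)
Line 3: ['orchestra', 'sky', 'guitar'] (min_width=20, slack=2)
Line 4: ['white', 'cat', 'address'] (min_width=17, slack=5)
Line 5: ['forest', 'understand', 'open'] (min_width=22, slack=0)
Line 6: ['music', 'black', 'computer'] (min_width=20, slack=2)
Line 7: ['matrix', 'of', 'big', 'no'] (min_width=16, slack=6)
Total lines: 7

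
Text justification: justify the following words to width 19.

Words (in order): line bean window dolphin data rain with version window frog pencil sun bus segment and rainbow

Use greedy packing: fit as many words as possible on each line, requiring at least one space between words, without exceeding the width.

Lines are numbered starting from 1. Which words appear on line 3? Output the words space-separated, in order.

Answer: with version window

Derivation:
Line 1: ['line', 'bean', 'window'] (min_width=16, slack=3)
Line 2: ['dolphin', 'data', 'rain'] (min_width=17, slack=2)
Line 3: ['with', 'version', 'window'] (min_width=19, slack=0)
Line 4: ['frog', 'pencil', 'sun', 'bus'] (min_width=19, slack=0)
Line 5: ['segment', 'and', 'rainbow'] (min_width=19, slack=0)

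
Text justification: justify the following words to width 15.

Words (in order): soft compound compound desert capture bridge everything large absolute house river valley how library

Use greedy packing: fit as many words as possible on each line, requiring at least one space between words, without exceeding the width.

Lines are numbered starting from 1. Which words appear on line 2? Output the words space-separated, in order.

Line 1: ['soft', 'compound'] (min_width=13, slack=2)
Line 2: ['compound', 'desert'] (min_width=15, slack=0)
Line 3: ['capture', 'bridge'] (min_width=14, slack=1)
Line 4: ['everything'] (min_width=10, slack=5)
Line 5: ['large', 'absolute'] (min_width=14, slack=1)
Line 6: ['house', 'river'] (min_width=11, slack=4)
Line 7: ['valley', 'how'] (min_width=10, slack=5)
Line 8: ['library'] (min_width=7, slack=8)

Answer: compound desert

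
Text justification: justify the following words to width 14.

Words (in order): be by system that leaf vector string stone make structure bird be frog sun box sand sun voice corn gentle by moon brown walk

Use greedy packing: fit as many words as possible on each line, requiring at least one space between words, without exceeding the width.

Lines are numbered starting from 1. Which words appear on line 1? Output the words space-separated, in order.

Answer: be by system

Derivation:
Line 1: ['be', 'by', 'system'] (min_width=12, slack=2)
Line 2: ['that', 'leaf'] (min_width=9, slack=5)
Line 3: ['vector', 'string'] (min_width=13, slack=1)
Line 4: ['stone', 'make'] (min_width=10, slack=4)
Line 5: ['structure', 'bird'] (min_width=14, slack=0)
Line 6: ['be', 'frog', 'sun'] (min_width=11, slack=3)
Line 7: ['box', 'sand', 'sun'] (min_width=12, slack=2)
Line 8: ['voice', 'corn'] (min_width=10, slack=4)
Line 9: ['gentle', 'by', 'moon'] (min_width=14, slack=0)
Line 10: ['brown', 'walk'] (min_width=10, slack=4)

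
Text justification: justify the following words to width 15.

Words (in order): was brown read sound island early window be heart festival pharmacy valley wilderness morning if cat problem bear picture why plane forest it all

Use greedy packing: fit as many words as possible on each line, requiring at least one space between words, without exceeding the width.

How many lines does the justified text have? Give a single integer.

Answer: 11

Derivation:
Line 1: ['was', 'brown', 'read'] (min_width=14, slack=1)
Line 2: ['sound', 'island'] (min_width=12, slack=3)
Line 3: ['early', 'window', 'be'] (min_width=15, slack=0)
Line 4: ['heart', 'festival'] (min_width=14, slack=1)
Line 5: ['pharmacy', 'valley'] (min_width=15, slack=0)
Line 6: ['wilderness'] (min_width=10, slack=5)
Line 7: ['morning', 'if', 'cat'] (min_width=14, slack=1)
Line 8: ['problem', 'bear'] (min_width=12, slack=3)
Line 9: ['picture', 'why'] (min_width=11, slack=4)
Line 10: ['plane', 'forest', 'it'] (min_width=15, slack=0)
Line 11: ['all'] (min_width=3, slack=12)
Total lines: 11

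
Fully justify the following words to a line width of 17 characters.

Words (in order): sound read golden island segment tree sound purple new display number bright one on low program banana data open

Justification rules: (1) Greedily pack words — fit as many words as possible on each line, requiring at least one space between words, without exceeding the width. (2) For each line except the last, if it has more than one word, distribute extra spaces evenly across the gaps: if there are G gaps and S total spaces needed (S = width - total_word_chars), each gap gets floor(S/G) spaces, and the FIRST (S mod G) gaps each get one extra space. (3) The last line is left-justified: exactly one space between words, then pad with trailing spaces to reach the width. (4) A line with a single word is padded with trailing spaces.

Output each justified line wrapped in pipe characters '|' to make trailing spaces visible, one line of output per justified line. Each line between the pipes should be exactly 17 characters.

Line 1: ['sound', 'read', 'golden'] (min_width=17, slack=0)
Line 2: ['island', 'segment'] (min_width=14, slack=3)
Line 3: ['tree', 'sound', 'purple'] (min_width=17, slack=0)
Line 4: ['new', 'display'] (min_width=11, slack=6)
Line 5: ['number', 'bright', 'one'] (min_width=17, slack=0)
Line 6: ['on', 'low', 'program'] (min_width=14, slack=3)
Line 7: ['banana', 'data', 'open'] (min_width=16, slack=1)

Answer: |sound read golden|
|island    segment|
|tree sound purple|
|new       display|
|number bright one|
|on   low  program|
|banana data open |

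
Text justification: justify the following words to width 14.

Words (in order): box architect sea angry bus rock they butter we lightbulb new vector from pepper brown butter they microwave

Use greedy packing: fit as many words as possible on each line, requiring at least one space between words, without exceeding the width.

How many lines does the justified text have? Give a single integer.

Line 1: ['box', 'architect'] (min_width=13, slack=1)
Line 2: ['sea', 'angry', 'bus'] (min_width=13, slack=1)
Line 3: ['rock', 'they'] (min_width=9, slack=5)
Line 4: ['butter', 'we'] (min_width=9, slack=5)
Line 5: ['lightbulb', 'new'] (min_width=13, slack=1)
Line 6: ['vector', 'from'] (min_width=11, slack=3)
Line 7: ['pepper', 'brown'] (min_width=12, slack=2)
Line 8: ['butter', 'they'] (min_width=11, slack=3)
Line 9: ['microwave'] (min_width=9, slack=5)
Total lines: 9

Answer: 9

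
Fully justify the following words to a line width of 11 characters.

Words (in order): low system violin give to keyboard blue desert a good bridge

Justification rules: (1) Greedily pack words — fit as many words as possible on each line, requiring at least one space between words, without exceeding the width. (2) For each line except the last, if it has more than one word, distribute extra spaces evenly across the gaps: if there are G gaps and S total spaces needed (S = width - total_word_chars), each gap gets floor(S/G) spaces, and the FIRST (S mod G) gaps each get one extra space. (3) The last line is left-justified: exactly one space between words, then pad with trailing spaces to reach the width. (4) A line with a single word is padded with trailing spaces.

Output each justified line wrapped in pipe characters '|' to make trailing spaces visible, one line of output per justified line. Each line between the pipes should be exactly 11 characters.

Line 1: ['low', 'system'] (min_width=10, slack=1)
Line 2: ['violin', 'give'] (min_width=11, slack=0)
Line 3: ['to', 'keyboard'] (min_width=11, slack=0)
Line 4: ['blue', 'desert'] (min_width=11, slack=0)
Line 5: ['a', 'good'] (min_width=6, slack=5)
Line 6: ['bridge'] (min_width=6, slack=5)

Answer: |low  system|
|violin give|
|to keyboard|
|blue desert|
|a      good|
|bridge     |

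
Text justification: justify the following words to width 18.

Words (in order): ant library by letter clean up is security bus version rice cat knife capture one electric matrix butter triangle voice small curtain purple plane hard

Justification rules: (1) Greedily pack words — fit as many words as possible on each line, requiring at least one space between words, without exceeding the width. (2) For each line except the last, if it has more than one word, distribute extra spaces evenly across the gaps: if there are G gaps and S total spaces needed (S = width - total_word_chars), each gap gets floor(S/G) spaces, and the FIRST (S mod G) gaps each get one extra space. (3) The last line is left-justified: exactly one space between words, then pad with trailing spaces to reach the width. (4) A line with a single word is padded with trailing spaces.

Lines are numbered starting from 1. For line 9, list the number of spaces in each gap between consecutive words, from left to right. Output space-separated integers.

Line 1: ['ant', 'library', 'by'] (min_width=14, slack=4)
Line 2: ['letter', 'clean', 'up', 'is'] (min_width=18, slack=0)
Line 3: ['security', 'bus'] (min_width=12, slack=6)
Line 4: ['version', 'rice', 'cat'] (min_width=16, slack=2)
Line 5: ['knife', 'capture', 'one'] (min_width=17, slack=1)
Line 6: ['electric', 'matrix'] (min_width=15, slack=3)
Line 7: ['butter', 'triangle'] (min_width=15, slack=3)
Line 8: ['voice', 'small'] (min_width=11, slack=7)
Line 9: ['curtain', 'purple'] (min_width=14, slack=4)
Line 10: ['plane', 'hard'] (min_width=10, slack=8)

Answer: 5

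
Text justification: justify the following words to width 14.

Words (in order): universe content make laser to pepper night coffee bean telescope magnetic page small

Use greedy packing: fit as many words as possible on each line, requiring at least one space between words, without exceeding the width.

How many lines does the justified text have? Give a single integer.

Line 1: ['universe'] (min_width=8, slack=6)
Line 2: ['content', 'make'] (min_width=12, slack=2)
Line 3: ['laser', 'to'] (min_width=8, slack=6)
Line 4: ['pepper', 'night'] (min_width=12, slack=2)
Line 5: ['coffee', 'bean'] (min_width=11, slack=3)
Line 6: ['telescope'] (min_width=9, slack=5)
Line 7: ['magnetic', 'page'] (min_width=13, slack=1)
Line 8: ['small'] (min_width=5, slack=9)
Total lines: 8

Answer: 8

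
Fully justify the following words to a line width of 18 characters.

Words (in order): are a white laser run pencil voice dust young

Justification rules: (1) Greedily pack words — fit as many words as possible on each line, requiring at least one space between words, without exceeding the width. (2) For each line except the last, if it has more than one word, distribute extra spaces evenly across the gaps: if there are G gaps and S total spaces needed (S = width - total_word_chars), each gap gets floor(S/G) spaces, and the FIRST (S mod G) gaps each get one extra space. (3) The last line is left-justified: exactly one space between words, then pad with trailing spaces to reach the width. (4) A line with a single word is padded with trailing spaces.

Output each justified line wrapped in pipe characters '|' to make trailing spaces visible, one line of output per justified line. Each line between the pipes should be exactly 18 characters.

Answer: |are  a white laser|
|run  pencil  voice|
|dust young        |

Derivation:
Line 1: ['are', 'a', 'white', 'laser'] (min_width=17, slack=1)
Line 2: ['run', 'pencil', 'voice'] (min_width=16, slack=2)
Line 3: ['dust', 'young'] (min_width=10, slack=8)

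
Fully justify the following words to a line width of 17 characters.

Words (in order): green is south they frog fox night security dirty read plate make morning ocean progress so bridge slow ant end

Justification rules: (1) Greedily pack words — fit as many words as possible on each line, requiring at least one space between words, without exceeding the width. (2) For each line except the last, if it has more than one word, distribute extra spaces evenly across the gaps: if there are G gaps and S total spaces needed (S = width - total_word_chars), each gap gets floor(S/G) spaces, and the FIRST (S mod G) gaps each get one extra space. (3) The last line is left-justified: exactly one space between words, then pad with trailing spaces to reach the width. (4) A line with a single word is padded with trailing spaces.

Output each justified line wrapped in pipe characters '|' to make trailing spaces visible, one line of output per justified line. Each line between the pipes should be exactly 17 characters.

Line 1: ['green', 'is', 'south'] (min_width=14, slack=3)
Line 2: ['they', 'frog', 'fox'] (min_width=13, slack=4)
Line 3: ['night', 'security'] (min_width=14, slack=3)
Line 4: ['dirty', 'read', 'plate'] (min_width=16, slack=1)
Line 5: ['make', 'morning'] (min_width=12, slack=5)
Line 6: ['ocean', 'progress', 'so'] (min_width=17, slack=0)
Line 7: ['bridge', 'slow', 'ant'] (min_width=15, slack=2)
Line 8: ['end'] (min_width=3, slack=14)

Answer: |green   is  south|
|they   frog   fox|
|night    security|
|dirty  read plate|
|make      morning|
|ocean progress so|
|bridge  slow  ant|
|end              |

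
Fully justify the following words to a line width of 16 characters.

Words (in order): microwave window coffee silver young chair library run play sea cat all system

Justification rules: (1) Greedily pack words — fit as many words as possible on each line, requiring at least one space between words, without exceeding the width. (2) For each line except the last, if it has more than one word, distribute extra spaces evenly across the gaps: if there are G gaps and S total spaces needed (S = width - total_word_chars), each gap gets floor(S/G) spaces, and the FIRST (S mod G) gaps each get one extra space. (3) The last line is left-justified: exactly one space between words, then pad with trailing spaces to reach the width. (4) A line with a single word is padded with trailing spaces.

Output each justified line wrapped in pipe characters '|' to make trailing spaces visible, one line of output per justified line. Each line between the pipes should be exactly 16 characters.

Line 1: ['microwave', 'window'] (min_width=16, slack=0)
Line 2: ['coffee', 'silver'] (min_width=13, slack=3)
Line 3: ['young', 'chair'] (min_width=11, slack=5)
Line 4: ['library', 'run', 'play'] (min_width=16, slack=0)
Line 5: ['sea', 'cat', 'all'] (min_width=11, slack=5)
Line 6: ['system'] (min_width=6, slack=10)

Answer: |microwave window|
|coffee    silver|
|young      chair|
|library run play|
|sea    cat   all|
|system          |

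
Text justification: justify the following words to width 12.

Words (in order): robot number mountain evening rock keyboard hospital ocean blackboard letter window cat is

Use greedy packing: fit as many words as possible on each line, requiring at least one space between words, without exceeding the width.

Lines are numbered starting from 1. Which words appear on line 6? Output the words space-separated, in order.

Answer: ocean

Derivation:
Line 1: ['robot', 'number'] (min_width=12, slack=0)
Line 2: ['mountain'] (min_width=8, slack=4)
Line 3: ['evening', 'rock'] (min_width=12, slack=0)
Line 4: ['keyboard'] (min_width=8, slack=4)
Line 5: ['hospital'] (min_width=8, slack=4)
Line 6: ['ocean'] (min_width=5, slack=7)
Line 7: ['blackboard'] (min_width=10, slack=2)
Line 8: ['letter'] (min_width=6, slack=6)
Line 9: ['window', 'cat'] (min_width=10, slack=2)
Line 10: ['is'] (min_width=2, slack=10)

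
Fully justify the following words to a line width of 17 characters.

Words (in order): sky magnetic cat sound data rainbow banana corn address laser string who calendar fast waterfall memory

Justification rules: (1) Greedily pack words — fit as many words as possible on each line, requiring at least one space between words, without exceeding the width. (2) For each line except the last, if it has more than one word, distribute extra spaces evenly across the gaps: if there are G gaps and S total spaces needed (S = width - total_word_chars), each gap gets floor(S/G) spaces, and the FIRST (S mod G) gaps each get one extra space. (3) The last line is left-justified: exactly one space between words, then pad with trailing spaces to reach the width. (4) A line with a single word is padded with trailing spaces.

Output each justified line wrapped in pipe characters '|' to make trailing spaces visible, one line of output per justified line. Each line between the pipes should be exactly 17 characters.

Answer: |sky  magnetic cat|
|sound        data|
|rainbow    banana|
|corn      address|
|laser  string who|
|calendar     fast|
|waterfall memory |

Derivation:
Line 1: ['sky', 'magnetic', 'cat'] (min_width=16, slack=1)
Line 2: ['sound', 'data'] (min_width=10, slack=7)
Line 3: ['rainbow', 'banana'] (min_width=14, slack=3)
Line 4: ['corn', 'address'] (min_width=12, slack=5)
Line 5: ['laser', 'string', 'who'] (min_width=16, slack=1)
Line 6: ['calendar', 'fast'] (min_width=13, slack=4)
Line 7: ['waterfall', 'memory'] (min_width=16, slack=1)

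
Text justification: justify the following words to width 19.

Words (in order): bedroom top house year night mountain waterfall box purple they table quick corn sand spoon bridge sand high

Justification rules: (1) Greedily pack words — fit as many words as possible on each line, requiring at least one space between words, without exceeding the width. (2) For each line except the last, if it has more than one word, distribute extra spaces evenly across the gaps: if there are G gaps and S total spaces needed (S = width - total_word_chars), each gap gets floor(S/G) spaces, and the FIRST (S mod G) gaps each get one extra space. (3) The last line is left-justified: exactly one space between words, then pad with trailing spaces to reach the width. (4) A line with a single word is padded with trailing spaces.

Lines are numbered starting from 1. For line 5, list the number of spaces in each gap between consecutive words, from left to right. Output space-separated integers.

Answer: 3 3

Derivation:
Line 1: ['bedroom', 'top', 'house'] (min_width=17, slack=2)
Line 2: ['year', 'night', 'mountain'] (min_width=19, slack=0)
Line 3: ['waterfall', 'box'] (min_width=13, slack=6)
Line 4: ['purple', 'they', 'table'] (min_width=17, slack=2)
Line 5: ['quick', 'corn', 'sand'] (min_width=15, slack=4)
Line 6: ['spoon', 'bridge', 'sand'] (min_width=17, slack=2)
Line 7: ['high'] (min_width=4, slack=15)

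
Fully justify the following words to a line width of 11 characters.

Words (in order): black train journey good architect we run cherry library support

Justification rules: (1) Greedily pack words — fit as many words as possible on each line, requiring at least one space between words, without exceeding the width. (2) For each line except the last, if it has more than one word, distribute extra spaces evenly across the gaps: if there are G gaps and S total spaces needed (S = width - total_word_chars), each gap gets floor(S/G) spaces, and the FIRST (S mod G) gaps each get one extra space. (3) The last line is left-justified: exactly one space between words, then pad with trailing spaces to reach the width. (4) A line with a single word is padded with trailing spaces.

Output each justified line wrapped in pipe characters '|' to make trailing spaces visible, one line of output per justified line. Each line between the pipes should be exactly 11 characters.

Line 1: ['black', 'train'] (min_width=11, slack=0)
Line 2: ['journey'] (min_width=7, slack=4)
Line 3: ['good'] (min_width=4, slack=7)
Line 4: ['architect'] (min_width=9, slack=2)
Line 5: ['we', 'run'] (min_width=6, slack=5)
Line 6: ['cherry'] (min_width=6, slack=5)
Line 7: ['library'] (min_width=7, slack=4)
Line 8: ['support'] (min_width=7, slack=4)

Answer: |black train|
|journey    |
|good       |
|architect  |
|we      run|
|cherry     |
|library    |
|support    |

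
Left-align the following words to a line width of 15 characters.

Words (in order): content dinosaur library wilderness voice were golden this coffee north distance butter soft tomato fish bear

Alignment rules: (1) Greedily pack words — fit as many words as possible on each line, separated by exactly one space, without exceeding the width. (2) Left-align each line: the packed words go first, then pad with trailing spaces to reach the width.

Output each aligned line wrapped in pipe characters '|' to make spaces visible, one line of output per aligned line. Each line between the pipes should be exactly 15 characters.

Answer: |content        |
|dinosaur       |
|library        |
|wilderness     |
|voice were     |
|golden this    |
|coffee north   |
|distance butter|
|soft tomato    |
|fish bear      |

Derivation:
Line 1: ['content'] (min_width=7, slack=8)
Line 2: ['dinosaur'] (min_width=8, slack=7)
Line 3: ['library'] (min_width=7, slack=8)
Line 4: ['wilderness'] (min_width=10, slack=5)
Line 5: ['voice', 'were'] (min_width=10, slack=5)
Line 6: ['golden', 'this'] (min_width=11, slack=4)
Line 7: ['coffee', 'north'] (min_width=12, slack=3)
Line 8: ['distance', 'butter'] (min_width=15, slack=0)
Line 9: ['soft', 'tomato'] (min_width=11, slack=4)
Line 10: ['fish', 'bear'] (min_width=9, slack=6)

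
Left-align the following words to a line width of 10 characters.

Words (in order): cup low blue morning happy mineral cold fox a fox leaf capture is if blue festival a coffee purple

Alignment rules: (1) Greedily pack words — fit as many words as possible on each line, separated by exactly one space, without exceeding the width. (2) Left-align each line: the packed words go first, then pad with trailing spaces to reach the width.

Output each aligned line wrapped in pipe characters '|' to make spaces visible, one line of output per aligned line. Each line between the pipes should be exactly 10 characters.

Answer: |cup low   |
|blue      |
|morning   |
|happy     |
|mineral   |
|cold fox a|
|fox leaf  |
|capture is|
|if blue   |
|festival a|
|coffee    |
|purple    |

Derivation:
Line 1: ['cup', 'low'] (min_width=7, slack=3)
Line 2: ['blue'] (min_width=4, slack=6)
Line 3: ['morning'] (min_width=7, slack=3)
Line 4: ['happy'] (min_width=5, slack=5)
Line 5: ['mineral'] (min_width=7, slack=3)
Line 6: ['cold', 'fox', 'a'] (min_width=10, slack=0)
Line 7: ['fox', 'leaf'] (min_width=8, slack=2)
Line 8: ['capture', 'is'] (min_width=10, slack=0)
Line 9: ['if', 'blue'] (min_width=7, slack=3)
Line 10: ['festival', 'a'] (min_width=10, slack=0)
Line 11: ['coffee'] (min_width=6, slack=4)
Line 12: ['purple'] (min_width=6, slack=4)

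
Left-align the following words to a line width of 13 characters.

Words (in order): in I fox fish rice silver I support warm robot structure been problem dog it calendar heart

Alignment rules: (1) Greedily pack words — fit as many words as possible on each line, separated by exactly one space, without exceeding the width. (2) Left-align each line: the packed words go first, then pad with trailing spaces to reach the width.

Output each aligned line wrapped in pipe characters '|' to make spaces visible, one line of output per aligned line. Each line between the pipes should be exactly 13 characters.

Line 1: ['in', 'I', 'fox', 'fish'] (min_width=13, slack=0)
Line 2: ['rice', 'silver', 'I'] (min_width=13, slack=0)
Line 3: ['support', 'warm'] (min_width=12, slack=1)
Line 4: ['robot'] (min_width=5, slack=8)
Line 5: ['structure'] (min_width=9, slack=4)
Line 6: ['been', 'problem'] (min_width=12, slack=1)
Line 7: ['dog', 'it'] (min_width=6, slack=7)
Line 8: ['calendar'] (min_width=8, slack=5)
Line 9: ['heart'] (min_width=5, slack=8)

Answer: |in I fox fish|
|rice silver I|
|support warm |
|robot        |
|structure    |
|been problem |
|dog it       |
|calendar     |
|heart        |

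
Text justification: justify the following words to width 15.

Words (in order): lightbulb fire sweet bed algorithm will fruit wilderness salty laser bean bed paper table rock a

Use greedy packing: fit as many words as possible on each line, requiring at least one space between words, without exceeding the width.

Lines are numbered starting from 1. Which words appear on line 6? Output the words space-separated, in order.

Line 1: ['lightbulb', 'fire'] (min_width=14, slack=1)
Line 2: ['sweet', 'bed'] (min_width=9, slack=6)
Line 3: ['algorithm', 'will'] (min_width=14, slack=1)
Line 4: ['fruit'] (min_width=5, slack=10)
Line 5: ['wilderness'] (min_width=10, slack=5)
Line 6: ['salty', 'laser'] (min_width=11, slack=4)
Line 7: ['bean', 'bed', 'paper'] (min_width=14, slack=1)
Line 8: ['table', 'rock', 'a'] (min_width=12, slack=3)

Answer: salty laser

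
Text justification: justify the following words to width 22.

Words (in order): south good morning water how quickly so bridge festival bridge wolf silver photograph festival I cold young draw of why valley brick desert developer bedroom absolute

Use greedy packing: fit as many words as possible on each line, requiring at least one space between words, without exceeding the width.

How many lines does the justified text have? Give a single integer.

Line 1: ['south', 'good', 'morning'] (min_width=18, slack=4)
Line 2: ['water', 'how', 'quickly', 'so'] (min_width=20, slack=2)
Line 3: ['bridge', 'festival', 'bridge'] (min_width=22, slack=0)
Line 4: ['wolf', 'silver', 'photograph'] (min_width=22, slack=0)
Line 5: ['festival', 'I', 'cold', 'young'] (min_width=21, slack=1)
Line 6: ['draw', 'of', 'why', 'valley'] (min_width=18, slack=4)
Line 7: ['brick', 'desert', 'developer'] (min_width=22, slack=0)
Line 8: ['bedroom', 'absolute'] (min_width=16, slack=6)
Total lines: 8

Answer: 8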